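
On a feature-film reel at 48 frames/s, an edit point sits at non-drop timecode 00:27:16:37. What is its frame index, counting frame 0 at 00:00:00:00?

78565

Total seconds to the label: (0 × 3600 + 27 × 60 + 16) = 1636.
Frame index = 1636 × 48 + 37 = 78565.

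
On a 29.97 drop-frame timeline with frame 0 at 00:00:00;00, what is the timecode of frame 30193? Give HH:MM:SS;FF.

Ten DF minutes hold 17982 frames, so frame 30193 lies in block 1 (frames 17982–35963) with 12211 frames into that block.
The block's first minute is 1800 frames and the rest 1798 each; 12211 frames reaches minute 6, so 1 × 18 + 6 × 2 = 30 labels have been skipped so far.
Adding those back, label number 30193 + 30 = 30223 at 30 labels/s is 1007 s + 13 f = 0 h 16 min 47 s frame 13, i.e. 00:16:47;13.

00:16:47;13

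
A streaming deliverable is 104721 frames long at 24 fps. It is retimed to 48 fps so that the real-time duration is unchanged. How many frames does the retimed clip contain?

Frames at target rate = 104721 × (48) / (24) = 209442.

209442 frames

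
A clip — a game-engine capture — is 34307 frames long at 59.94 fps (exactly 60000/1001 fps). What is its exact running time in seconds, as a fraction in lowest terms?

Running time = 34307 ÷ (60000/1001) = 34307 × 1001/60000 = 34341307/60000 s.

34341307/60000 seconds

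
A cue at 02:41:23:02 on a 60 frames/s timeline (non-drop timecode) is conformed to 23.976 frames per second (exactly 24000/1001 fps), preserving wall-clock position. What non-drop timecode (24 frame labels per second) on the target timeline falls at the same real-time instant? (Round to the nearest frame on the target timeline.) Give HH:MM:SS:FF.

Source frame index: (2×3600 + 41×60 + 23) × 60 + 2 = 580982.
Real time: 580982 / (60) = 290491/30 s.
Target frame: (290491/30) × (24000/1001) = 232392800/1001 ≈ 232160.639 → 232161.
At 24 labels/s: frame 232161 → 02:41:13:09.

02:41:13:09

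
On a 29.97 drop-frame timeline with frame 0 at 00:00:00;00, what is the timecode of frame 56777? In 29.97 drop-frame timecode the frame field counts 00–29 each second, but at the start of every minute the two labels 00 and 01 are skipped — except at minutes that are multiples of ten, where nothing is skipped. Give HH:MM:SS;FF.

Ten DF minutes hold 17982 frames, so frame 56777 lies in block 3 (frames 53946–71927) with 2831 frames into that block.
The block's first minute is 1800 frames and the rest 1798 each; 2831 frames reaches minute 1, so 3 × 18 + 1 × 2 = 56 labels have been skipped so far.
Adding those back, label number 56777 + 56 = 56833 at 30 labels/s is 1894 s + 13 f = 0 h 31 min 34 s frame 13, i.e. 00:31:34;13.

00:31:34;13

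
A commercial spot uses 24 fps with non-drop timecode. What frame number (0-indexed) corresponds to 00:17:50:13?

frame 25693

Total seconds to the label: (0 × 3600 + 17 × 60 + 50) = 1070.
Frame index = 1070 × 24 + 13 = 25693.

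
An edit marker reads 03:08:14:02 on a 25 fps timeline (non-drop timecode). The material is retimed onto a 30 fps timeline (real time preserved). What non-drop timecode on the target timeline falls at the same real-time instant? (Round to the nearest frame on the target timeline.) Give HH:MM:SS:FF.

03:08:14:02

Source frame index: (3×3600 + 8×60 + 14) × 25 + 2 = 282352.
Real time: 282352 / (25) = 282352/25 s.
Target frame: (282352/25) × (30) = 1694112/5 ≈ 338822.400 → 338822.
At 30 labels/s: frame 338822 → 03:08:14:02.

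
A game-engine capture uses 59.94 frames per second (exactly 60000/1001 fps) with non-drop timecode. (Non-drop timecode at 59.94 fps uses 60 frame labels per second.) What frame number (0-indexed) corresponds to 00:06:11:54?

Total seconds to the label: (0 × 3600 + 6 × 60 + 11) = 371.
Frame index = 371 × 60 + 54 = 22314.

22314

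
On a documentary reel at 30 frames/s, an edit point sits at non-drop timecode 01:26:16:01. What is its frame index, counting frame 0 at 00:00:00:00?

Total seconds to the label: (1 × 3600 + 26 × 60 + 16) = 5176.
Frame index = 5176 × 30 + 1 = 155281.

155281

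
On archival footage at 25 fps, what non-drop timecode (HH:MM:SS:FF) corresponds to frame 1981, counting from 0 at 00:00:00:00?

1981 ÷ 25 = 79 full seconds, remainder 6 frames.
79 s = 0 h 1 min 19 s.
Timecode: 00:01:19:06.

00:01:19:06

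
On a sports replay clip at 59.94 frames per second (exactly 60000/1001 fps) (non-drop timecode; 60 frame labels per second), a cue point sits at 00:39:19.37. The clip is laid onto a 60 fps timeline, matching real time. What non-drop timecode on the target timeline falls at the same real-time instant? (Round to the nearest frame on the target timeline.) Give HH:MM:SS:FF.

00:39:21:59

Source frame index: (0×3600 + 39×60 + 19) × 60 + 37 = 141577.
Real time: 141577 / (60000/1001) = 141718577/60000 s.
Target frame: (141718577/60000) × (60) = 141718577/1000 ≈ 141718.577 → 141719.
At 60 labels/s: frame 141719 → 00:39:21:59.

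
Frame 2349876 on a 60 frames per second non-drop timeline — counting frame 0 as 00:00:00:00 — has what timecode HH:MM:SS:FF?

2349876 ÷ 60 = 39164 full seconds, remainder 36 frames.
39164 s = 10 h 52 min 44 s.
Timecode: 10:52:44:36.

10:52:44:36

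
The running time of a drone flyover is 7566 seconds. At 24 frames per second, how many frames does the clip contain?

181584 frames

Frames = 7566 × 24 = 181584.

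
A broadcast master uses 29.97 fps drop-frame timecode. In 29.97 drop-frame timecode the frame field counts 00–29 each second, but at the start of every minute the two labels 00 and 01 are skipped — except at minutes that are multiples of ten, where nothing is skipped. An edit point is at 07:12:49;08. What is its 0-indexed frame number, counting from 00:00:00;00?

778300

As if non-drop at 30 labels/s: (7 × 3600 + 12 × 60 + 49) × 30 + 8 = 779078.
Minute boundaries passed: 432; those not divisible by 10: 432 − 43 = 389; dropped labels = 2 × 389 = 778.
Actual frame index = 779078 − 778 = 778300.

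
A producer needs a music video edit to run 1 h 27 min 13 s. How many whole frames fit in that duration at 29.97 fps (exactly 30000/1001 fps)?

156833 frames

1 h 27 min 13 s = 5233 s.
Frames = 5233 × 30000/1001 = 156990000/1001 ≈ 156833.1668.
Complete frames: 156833.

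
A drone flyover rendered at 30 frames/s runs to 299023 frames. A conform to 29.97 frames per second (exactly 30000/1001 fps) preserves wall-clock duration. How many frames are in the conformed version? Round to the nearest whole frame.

298724 frames

Frames at target rate = 299023 × (30000/1001) / (30) = 299023000/1001 ≈ 298724.276.
Nearest whole frame: 298724.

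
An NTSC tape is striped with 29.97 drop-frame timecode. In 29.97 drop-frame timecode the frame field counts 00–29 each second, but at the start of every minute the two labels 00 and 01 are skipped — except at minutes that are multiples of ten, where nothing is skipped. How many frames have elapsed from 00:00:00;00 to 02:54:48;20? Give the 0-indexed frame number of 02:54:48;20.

As if non-drop at 30 labels/s: (2 × 3600 + 54 × 60 + 48) × 30 + 20 = 314660.
Minute boundaries passed: 174; those not divisible by 10: 174 − 17 = 157; dropped labels = 2 × 157 = 314.
Actual frame index = 314660 − 314 = 314346.

314346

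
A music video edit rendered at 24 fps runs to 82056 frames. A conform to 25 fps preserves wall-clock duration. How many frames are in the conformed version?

85475 frames

Target frames = source frames × (target rate / source rate) = 82056 × (25)/(24) = 82056 × 25/24 = 85475.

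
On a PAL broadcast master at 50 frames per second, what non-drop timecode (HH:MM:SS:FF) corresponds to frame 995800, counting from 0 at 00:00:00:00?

05:31:56:00

995800 ÷ 50 = 19916 full seconds, remainder 0 frames.
19916 s = 5 h 31 min 56 s.
Timecode: 05:31:56:00.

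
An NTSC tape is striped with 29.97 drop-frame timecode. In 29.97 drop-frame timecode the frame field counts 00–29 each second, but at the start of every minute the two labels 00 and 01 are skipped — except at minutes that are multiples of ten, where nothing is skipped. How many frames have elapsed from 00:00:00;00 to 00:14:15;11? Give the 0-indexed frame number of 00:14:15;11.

25635

As if non-drop at 30 labels/s: (0 × 3600 + 14 × 60 + 15) × 30 + 11 = 25661.
Minute boundaries passed: 14; those not divisible by 10: 14 − 1 = 13; dropped labels = 2 × 13 = 26.
Actual frame index = 25661 − 26 = 25635.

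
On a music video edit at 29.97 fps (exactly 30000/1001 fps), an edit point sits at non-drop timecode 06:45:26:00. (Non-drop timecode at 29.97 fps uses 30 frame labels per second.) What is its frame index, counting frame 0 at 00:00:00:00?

frame 729780

Total seconds to the label: (6 × 3600 + 45 × 60 + 26) = 24326.
Frame index = 24326 × 30 + 0 = 729780.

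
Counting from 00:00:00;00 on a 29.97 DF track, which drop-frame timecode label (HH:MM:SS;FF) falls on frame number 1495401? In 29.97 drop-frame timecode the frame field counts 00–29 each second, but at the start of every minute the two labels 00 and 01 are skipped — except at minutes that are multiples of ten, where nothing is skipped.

Each 10-minute DF block holds 10 × 60 × 30 − 9 × 2 = 17982 frames. 1495401 ÷ 17982 → 83 full blocks, remainder 2895.
Within the partial block the first minute is 1800 frames and each further minute 1798, so 1 further minute boundary passed. Total skipped labels = 18 × 83 + 2 × 1 = 1496.
Non-drop label index = 1495401 + 1496 = 1496897; at 30 labels/s that is 13:51:36:17, i.e. DF 13:51:36;17.

13:51:36;17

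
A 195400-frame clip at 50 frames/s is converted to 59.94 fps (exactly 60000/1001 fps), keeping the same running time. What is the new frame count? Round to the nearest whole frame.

Frames at target rate = 195400 × (60000/1001) / (50) = 234480000/1001 ≈ 234245.754.
Nearest whole frame: 234246.

234246 frames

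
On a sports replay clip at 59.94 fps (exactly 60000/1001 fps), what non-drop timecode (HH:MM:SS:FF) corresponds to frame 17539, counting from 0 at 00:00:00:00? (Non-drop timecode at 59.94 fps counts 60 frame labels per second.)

17539 ÷ 60 = 292 full seconds, remainder 19 frames.
292 s = 0 h 4 min 52 s.
Timecode: 00:04:52:19.

00:04:52:19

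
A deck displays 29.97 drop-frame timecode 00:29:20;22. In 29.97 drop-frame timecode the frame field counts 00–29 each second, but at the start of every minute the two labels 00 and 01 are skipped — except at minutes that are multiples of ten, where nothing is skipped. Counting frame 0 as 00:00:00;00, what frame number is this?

Complete 10-minute blocks: 2, each 17982 frames → 35964.
Remaining 9 whole minutes in the current block: 1800 + 8 × 1798 = 16184 frames.
Within the current minute: 20 × 30 + 22 − 2 = 620 (labels ;00/;01 skipped at this minute). Total = 35964 + 16184 + 620 = 52768.

52768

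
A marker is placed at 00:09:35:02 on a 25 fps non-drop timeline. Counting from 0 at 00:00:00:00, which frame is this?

Total seconds to the label: (0 × 3600 + 9 × 60 + 35) = 575.
Frame index = 575 × 25 + 2 = 14377.

14377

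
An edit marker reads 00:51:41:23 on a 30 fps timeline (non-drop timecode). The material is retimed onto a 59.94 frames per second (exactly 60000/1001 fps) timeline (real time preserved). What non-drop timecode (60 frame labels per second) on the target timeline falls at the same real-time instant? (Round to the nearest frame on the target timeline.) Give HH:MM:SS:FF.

00:51:38:40

Source frame index: (0×3600 + 51×60 + 41) × 30 + 23 = 93053.
Real time: 93053 / (30) = 93053/30 s.
Target frame: (93053/30) × (60000/1001) = 186106000/1001 ≈ 185920.080 → 185920.
At 60 labels/s: frame 185920 → 00:51:38:40.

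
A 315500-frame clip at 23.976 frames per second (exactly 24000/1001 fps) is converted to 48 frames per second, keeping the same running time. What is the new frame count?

Target frames = source frames × (target rate / source rate) = 315500 × (48)/(24000/1001) = 315500 × 1001/500 = 631631.

631631 frames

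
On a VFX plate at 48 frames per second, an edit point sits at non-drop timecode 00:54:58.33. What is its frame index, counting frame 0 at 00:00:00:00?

Total seconds to the label: (0 × 3600 + 54 × 60 + 58) = 3298.
Frame index = 3298 × 48 + 33 = 158337.

frame 158337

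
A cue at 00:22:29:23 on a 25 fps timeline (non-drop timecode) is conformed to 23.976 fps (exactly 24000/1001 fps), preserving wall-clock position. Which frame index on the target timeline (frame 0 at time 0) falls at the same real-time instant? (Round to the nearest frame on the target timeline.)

frame 32366

Source frame index: (0×3600 + 22×60 + 29) × 25 + 23 = 33748.
Real time: 33748 / (25) = 33748/25 s.
Target frame: (33748/25) × (24000/1001) = 226560/7 ≈ 32365.714 → 32366.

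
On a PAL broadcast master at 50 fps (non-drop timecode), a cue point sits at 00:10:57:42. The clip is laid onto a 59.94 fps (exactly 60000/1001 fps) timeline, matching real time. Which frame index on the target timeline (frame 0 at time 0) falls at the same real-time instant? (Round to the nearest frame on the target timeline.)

frame 39431

Source frame index: (0×3600 + 10×60 + 57) × 50 + 42 = 32892.
Real time: 32892 / (50) = 16446/25 s.
Target frame: (16446/25) × (60000/1001) = 39470400/1001 ≈ 39430.969 → 39431.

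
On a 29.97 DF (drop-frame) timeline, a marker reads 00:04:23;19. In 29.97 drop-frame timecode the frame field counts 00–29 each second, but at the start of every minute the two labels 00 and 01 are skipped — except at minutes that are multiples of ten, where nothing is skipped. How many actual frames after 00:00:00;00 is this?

As if non-drop at 30 labels/s: (0 × 3600 + 4 × 60 + 23) × 30 + 19 = 7909.
Minute boundaries passed: 4; those not divisible by 10: 4 − 0 = 4; dropped labels = 2 × 4 = 8.
Actual frame index = 7909 − 8 = 7901.

7901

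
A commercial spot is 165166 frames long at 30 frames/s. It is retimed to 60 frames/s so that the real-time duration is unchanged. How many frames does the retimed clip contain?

330332 frames

Frames at target rate = 165166 × (60) / (30) = 330332.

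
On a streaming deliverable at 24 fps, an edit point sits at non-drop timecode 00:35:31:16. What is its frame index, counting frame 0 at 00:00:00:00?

Total seconds to the label: (0 × 3600 + 35 × 60 + 31) = 2131.
Frame index = 2131 × 24 + 16 = 51160.

frame 51160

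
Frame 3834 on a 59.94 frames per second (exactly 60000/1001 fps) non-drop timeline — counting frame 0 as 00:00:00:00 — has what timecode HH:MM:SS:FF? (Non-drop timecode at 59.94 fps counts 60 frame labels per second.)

00:01:03:54

3834 ÷ 60 = 63 full seconds, remainder 54 frames.
63 s = 0 h 1 min 3 s.
Timecode: 00:01:03:54.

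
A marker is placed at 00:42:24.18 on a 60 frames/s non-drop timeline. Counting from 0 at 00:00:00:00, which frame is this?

Total seconds to the label: (0 × 3600 + 42 × 60 + 24) = 2544.
Frame index = 2544 × 60 + 18 = 152658.

152658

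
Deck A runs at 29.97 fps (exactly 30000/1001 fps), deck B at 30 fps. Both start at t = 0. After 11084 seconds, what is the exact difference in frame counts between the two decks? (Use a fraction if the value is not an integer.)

A emits 30000/1001 × 11084 = 332520000/1001 frames; B emits 30 × 11084 = 332520.
Difference = 332520/1001 frames (≈ 332.1878); B is ahead of A.

332520/1001 frames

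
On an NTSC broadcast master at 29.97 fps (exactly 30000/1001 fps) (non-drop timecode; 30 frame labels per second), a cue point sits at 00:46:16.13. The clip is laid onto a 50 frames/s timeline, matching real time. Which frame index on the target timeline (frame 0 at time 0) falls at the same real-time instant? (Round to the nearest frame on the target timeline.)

frame 138960

Source frame index: (0×3600 + 46×60 + 16) × 30 + 13 = 83293.
Real time: 83293 / (30000/1001) = 83376293/30000 s.
Target frame: (83376293/30000) × (50) = 83376293/600 ≈ 138960.488 → 138960.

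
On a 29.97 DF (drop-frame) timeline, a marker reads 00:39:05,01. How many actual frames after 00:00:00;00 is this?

70279

As if non-drop at 30 labels/s: (0 × 3600 + 39 × 60 + 5) × 30 + 1 = 70351.
Minute boundaries passed: 39; those not divisible by 10: 39 − 3 = 36; dropped labels = 2 × 36 = 72.
Actual frame index = 70351 − 72 = 70279.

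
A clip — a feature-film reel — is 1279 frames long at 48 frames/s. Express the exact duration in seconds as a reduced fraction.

Running time = 1279 ÷ (48) = 1279 × 1/48 = 1279/48 s.

1279/48 seconds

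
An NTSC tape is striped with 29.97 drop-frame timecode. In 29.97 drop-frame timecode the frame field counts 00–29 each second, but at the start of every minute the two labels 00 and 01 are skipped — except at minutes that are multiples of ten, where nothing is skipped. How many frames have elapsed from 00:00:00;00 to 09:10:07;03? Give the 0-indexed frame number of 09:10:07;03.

989223

As if non-drop at 30 labels/s: (9 × 3600 + 10 × 60 + 7) × 30 + 3 = 990213.
Minute boundaries passed: 550; those not divisible by 10: 550 − 55 = 495; dropped labels = 2 × 495 = 990.
Actual frame index = 990213 − 990 = 989223.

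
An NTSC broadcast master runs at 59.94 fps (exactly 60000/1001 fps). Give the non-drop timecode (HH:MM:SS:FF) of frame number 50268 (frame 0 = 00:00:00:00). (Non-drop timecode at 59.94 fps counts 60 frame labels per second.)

50268 ÷ 60 = 837 full seconds, remainder 48 frames.
837 s = 0 h 13 min 57 s.
Timecode: 00:13:57:48.

00:13:57:48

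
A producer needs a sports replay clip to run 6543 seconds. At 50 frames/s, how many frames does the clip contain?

Frames = 6543 × 50 = 327150.

327150 frames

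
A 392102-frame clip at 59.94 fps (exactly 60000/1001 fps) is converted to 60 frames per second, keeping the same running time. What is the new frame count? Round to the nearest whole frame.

Frames at target rate = 392102 × (60) / (60000/1001) = 196247051/500 ≈ 392494.102.
Nearest whole frame: 392494.

392494 frames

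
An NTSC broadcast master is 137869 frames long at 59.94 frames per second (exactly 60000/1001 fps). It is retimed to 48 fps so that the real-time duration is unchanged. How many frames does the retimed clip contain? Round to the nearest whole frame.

110405 frames

Frames at target rate = 137869 × (48) / (60000/1001) = 138006869/1250 ≈ 110405.495.
Nearest whole frame: 110405.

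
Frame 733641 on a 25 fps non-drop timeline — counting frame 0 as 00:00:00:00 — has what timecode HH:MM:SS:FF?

08:09:05:16

733641 ÷ 25 = 29345 full seconds, remainder 16 frames.
29345 s = 8 h 9 min 5 s.
Timecode: 08:09:05:16.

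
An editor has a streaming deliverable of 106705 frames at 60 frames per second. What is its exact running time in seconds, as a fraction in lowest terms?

21341/12 seconds

Running time = 106705 ÷ (60) = 106705 × 1/60 = 21341/12 s.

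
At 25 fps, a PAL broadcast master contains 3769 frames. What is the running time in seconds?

150.76 seconds

Running time = 3769 / (25) = 150.76 s.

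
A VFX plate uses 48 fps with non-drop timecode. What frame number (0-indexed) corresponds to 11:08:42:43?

Total seconds to the label: (11 × 3600 + 8 × 60 + 42) = 40122.
Frame index = 40122 × 48 + 43 = 1925899.

frame 1925899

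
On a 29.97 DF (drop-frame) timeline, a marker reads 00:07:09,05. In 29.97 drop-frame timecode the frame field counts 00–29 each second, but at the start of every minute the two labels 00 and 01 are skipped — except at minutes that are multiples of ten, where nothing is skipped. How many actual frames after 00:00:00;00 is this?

12861

As if non-drop at 30 labels/s: (0 × 3600 + 7 × 60 + 9) × 30 + 5 = 12875.
Minute boundaries passed: 7; those not divisible by 10: 7 − 0 = 7; dropped labels = 2 × 7 = 14.
Actual frame index = 12875 − 14 = 12861.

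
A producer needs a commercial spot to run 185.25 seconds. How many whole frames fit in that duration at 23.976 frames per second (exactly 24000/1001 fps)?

Frames = 185.25 × 24000/1001 = 342000/77 ≈ 4441.5584.
Complete frames: 4441.

4441 frames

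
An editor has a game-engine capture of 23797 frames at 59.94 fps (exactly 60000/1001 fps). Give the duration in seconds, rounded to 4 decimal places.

Running time = 23797 × 1001/60000 = 23820797/60000 s ≈ 397.0133 s.

397.0133 seconds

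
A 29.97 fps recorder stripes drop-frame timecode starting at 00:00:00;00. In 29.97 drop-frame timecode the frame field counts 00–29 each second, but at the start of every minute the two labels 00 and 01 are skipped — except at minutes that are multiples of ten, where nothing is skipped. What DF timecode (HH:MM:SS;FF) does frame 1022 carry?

00:00:34;02

Ten DF minutes hold 17982 frames, so frame 1022 lies in block 0 (frames 0–17981) with 1022 frames into that block.
The block's first minute is 1800 frames and the rest 1798 each; 1022 frames reaches minute 0, so 0 × 18 + 0 × 2 = 0 labels have been skipped so far.
Adding those back, label number 1022 + 0 = 1022 at 30 labels/s is 34 s + 2 f = 0 h 0 min 34 s frame 2, i.e. 00:00:34;02.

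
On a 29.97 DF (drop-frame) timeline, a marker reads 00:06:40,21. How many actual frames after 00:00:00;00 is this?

As if non-drop at 30 labels/s: (0 × 3600 + 6 × 60 + 40) × 30 + 21 = 12021.
Minute boundaries passed: 6; those not divisible by 10: 6 − 0 = 6; dropped labels = 2 × 6 = 12.
Actual frame index = 12021 − 12 = 12009.

12009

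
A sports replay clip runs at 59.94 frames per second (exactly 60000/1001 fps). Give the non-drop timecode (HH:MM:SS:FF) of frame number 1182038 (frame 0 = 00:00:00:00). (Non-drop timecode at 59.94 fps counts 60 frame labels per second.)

1182038 ÷ 60 = 19700 full seconds, remainder 38 frames.
19700 s = 5 h 28 min 20 s.
Timecode: 05:28:20:38.

05:28:20:38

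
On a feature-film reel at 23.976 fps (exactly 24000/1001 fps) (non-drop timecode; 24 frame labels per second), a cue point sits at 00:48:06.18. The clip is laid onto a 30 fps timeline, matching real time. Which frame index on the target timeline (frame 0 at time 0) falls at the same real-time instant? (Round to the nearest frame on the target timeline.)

frame 86689

Source frame index: (0×3600 + 48×60 + 6) × 24 + 18 = 69282.
Real time: 69282 / (24000/1001) = 11558547/4000 s.
Target frame: (11558547/4000) × (30) = 34675641/400 ≈ 86689.102 → 86689.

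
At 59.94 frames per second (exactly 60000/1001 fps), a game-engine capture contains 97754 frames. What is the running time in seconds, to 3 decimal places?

Running time = 97754 × 1001/60000 = 48925877/30000 s ≈ 1630.863 s.

1630.863 seconds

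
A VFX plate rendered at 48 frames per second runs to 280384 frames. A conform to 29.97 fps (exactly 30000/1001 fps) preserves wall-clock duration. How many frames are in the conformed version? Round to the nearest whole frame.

175065 frames

Frames at target rate = 280384 × (30000/1001) / (48) = 13480000/77 ≈ 175064.935.
Nearest whole frame: 175065.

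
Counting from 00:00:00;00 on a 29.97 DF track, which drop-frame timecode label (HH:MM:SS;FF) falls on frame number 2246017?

20:49:02;07

Ten DF minutes hold 17982 frames, so frame 2246017 lies in block 124 (frames 2229768–2247749) with 16249 frames into that block.
The block's first minute is 1800 frames and the rest 1798 each; 16249 frames reaches minute 9, so 124 × 18 + 9 × 2 = 2250 labels have been skipped so far.
Adding those back, label number 2246017 + 2250 = 2248267 at 30 labels/s is 74942 s + 7 f = 20 h 49 min 2 s frame 7, i.e. 20:49:02;07.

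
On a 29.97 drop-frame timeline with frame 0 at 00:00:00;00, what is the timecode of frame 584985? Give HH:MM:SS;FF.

Ten DF minutes hold 17982 frames, so frame 584985 lies in block 32 (frames 575424–593405) with 9561 frames into that block.
The block's first minute is 1800 frames and the rest 1798 each; 9561 frames reaches minute 5, so 32 × 18 + 5 × 2 = 586 labels have been skipped so far.
Adding those back, label number 584985 + 586 = 585571 at 30 labels/s is 19519 s + 1 f = 5 h 25 min 19 s frame 1, i.e. 05:25:19;01.

05:25:19;01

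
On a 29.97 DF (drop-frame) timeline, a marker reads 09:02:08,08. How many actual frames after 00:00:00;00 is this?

974872

As if non-drop at 30 labels/s: (9 × 3600 + 2 × 60 + 8) × 30 + 8 = 975848.
Minute boundaries passed: 542; those not divisible by 10: 542 − 54 = 488; dropped labels = 2 × 488 = 976.
Actual frame index = 975848 − 976 = 974872.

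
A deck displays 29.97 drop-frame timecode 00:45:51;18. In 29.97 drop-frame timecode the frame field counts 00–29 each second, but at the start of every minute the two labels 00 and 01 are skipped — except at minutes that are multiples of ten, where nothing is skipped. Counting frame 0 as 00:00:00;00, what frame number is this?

82466

As if non-drop at 30 labels/s: (0 × 3600 + 45 × 60 + 51) × 30 + 18 = 82548.
Minute boundaries passed: 45; those not divisible by 10: 45 − 4 = 41; dropped labels = 2 × 41 = 82.
Actual frame index = 82548 − 82 = 82466.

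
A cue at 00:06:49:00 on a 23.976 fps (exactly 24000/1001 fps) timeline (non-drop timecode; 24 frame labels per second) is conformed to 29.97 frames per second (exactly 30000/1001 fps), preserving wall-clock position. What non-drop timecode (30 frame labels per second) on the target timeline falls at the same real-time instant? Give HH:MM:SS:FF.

00:06:49:00

Source frame index: (0×3600 + 6×60 + 49) × 24 + 0 = 9816.
Real time: 9816 / (24000/1001) = 409409/1000 s.
Target frame: (409409/1000) × (30000/1001) = 12270.
At 30 labels/s: frame 12270 → 00:06:49:00.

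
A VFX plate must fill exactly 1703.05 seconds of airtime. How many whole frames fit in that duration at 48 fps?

81746 frames

Frames = 1703.05 × 48 = 408732/5 ≈ 81746.4000.
Complete frames: 81746.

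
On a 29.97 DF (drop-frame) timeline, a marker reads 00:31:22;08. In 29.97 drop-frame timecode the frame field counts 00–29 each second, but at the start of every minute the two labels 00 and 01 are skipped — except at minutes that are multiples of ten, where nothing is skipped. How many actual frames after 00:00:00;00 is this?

56412

Complete 10-minute blocks: 3, each 17982 frames → 53946.
Remaining 1 whole minute in the current block: 1800 + 0 × 1798 = 1800 frames.
Within the current minute: 22 × 30 + 8 − 2 = 666 (labels ;00/;01 skipped at this minute). Total = 53946 + 1800 + 666 = 56412.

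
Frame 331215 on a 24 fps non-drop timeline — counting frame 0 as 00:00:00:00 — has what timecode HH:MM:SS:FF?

03:50:00:15

331215 ÷ 24 = 13800 full seconds, remainder 15 frames.
13800 s = 3 h 50 min 0 s.
Timecode: 03:50:00:15.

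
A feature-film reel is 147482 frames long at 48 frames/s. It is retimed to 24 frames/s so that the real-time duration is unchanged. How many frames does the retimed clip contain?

Target frames = source frames × (target rate / source rate) = 147482 × (24)/(48) = 147482 × 1/2 = 73741.

73741 frames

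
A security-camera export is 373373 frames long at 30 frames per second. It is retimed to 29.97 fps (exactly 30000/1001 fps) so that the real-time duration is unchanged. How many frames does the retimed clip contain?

Target frames = source frames × (target rate / source rate) = 373373 × (30000/1001)/(30) = 373373 × 1000/1001 = 373000.

373000 frames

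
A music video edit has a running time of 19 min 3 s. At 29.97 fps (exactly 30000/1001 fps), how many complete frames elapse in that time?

34255 frames

19 min 3 s = 1143 s.
Frames = 1143 × 30000/1001 = 34290000/1001 ≈ 34255.7443.
Complete frames: 34255.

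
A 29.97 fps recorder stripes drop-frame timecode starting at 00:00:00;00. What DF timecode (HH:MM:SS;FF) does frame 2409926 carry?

Ten DF minutes hold 17982 frames, so frame 2409926 lies in block 134 (frames 2409588–2427569) with 338 frames into that block.
The block's first minute is 1800 frames and the rest 1798 each; 338 frames reaches minute 0, so 134 × 18 + 0 × 2 = 2412 labels have been skipped so far.
Adding those back, label number 2409926 + 2412 = 2412338 at 30 labels/s is 80411 s + 8 f = 22 h 20 min 11 s frame 8, i.e. 22:20:11;08.

22:20:11;08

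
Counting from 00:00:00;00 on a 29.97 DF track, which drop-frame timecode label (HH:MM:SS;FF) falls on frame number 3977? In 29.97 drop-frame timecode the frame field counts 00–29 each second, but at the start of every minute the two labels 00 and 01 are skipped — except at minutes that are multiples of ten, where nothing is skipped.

00:02:12;21

Each 10-minute DF block holds 10 × 60 × 30 − 9 × 2 = 17982 frames. 3977 ÷ 17982 → 0 full blocks, remainder 3977.
Within the partial block the first minute is 1800 frames and each further minute 1798, so 2 further minute boundaries passed. Total skipped labels = 18 × 0 + 2 × 2 = 4.
Non-drop label index = 3977 + 4 = 3981; at 30 labels/s that is 00:02:12:21, i.e. DF 00:02:12;21.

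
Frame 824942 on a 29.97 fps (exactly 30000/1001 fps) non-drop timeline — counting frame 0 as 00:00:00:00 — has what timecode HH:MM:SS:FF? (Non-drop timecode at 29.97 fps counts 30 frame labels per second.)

824942 ÷ 30 = 27498 full seconds, remainder 2 frames.
27498 s = 7 h 38 min 18 s.
Timecode: 07:38:18:02.

07:38:18:02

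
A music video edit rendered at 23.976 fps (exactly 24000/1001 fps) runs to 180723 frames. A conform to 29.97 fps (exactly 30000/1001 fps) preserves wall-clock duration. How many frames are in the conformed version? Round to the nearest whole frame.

Frames at target rate = 180723 × (30000/1001) / (24000/1001) = 903615/4 ≈ 225903.750.
Nearest whole frame: 225904.

225904 frames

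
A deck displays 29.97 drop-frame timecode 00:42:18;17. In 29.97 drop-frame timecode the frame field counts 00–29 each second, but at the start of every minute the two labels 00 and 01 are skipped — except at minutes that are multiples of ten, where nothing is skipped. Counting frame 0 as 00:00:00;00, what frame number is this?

As if non-drop at 30 labels/s: (0 × 3600 + 42 × 60 + 18) × 30 + 17 = 76157.
Minute boundaries passed: 42; those not divisible by 10: 42 − 4 = 38; dropped labels = 2 × 38 = 76.
Actual frame index = 76157 − 76 = 76081.

76081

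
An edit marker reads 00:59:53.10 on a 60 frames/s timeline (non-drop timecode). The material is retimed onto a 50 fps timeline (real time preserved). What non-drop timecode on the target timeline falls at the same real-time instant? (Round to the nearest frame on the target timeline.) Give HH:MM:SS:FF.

00:59:53:08

Source frame index: (0×3600 + 59×60 + 53) × 60 + 10 = 215590.
Real time: 215590 / (60) = 21559/6 s.
Target frame: (21559/6) × (50) = 538975/3 ≈ 179658.333 → 179658.
At 50 labels/s: frame 179658 → 00:59:53:08.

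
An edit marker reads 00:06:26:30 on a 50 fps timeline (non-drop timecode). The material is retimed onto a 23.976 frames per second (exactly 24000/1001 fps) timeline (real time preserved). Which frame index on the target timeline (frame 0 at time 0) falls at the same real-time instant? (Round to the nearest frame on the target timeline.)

frame 9269

Source frame index: (0×3600 + 6×60 + 26) × 50 + 30 = 19330.
Real time: 19330 / (50) = 1933/5 s.
Target frame: (1933/5) × (24000/1001) = 9278400/1001 ≈ 9269.131 → 9269.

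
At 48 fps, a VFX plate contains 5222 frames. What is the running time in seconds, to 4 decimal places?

108.7917 seconds

Running time = 5222 × 1/48 = 2611/24 s ≈ 108.7917 s.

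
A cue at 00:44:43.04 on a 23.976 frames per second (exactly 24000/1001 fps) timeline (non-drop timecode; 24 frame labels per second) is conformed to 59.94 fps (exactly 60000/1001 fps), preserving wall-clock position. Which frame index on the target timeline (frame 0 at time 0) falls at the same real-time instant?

Source frame index: (0×3600 + 44×60 + 43) × 24 + 4 = 64396.
Real time: 64396 / (24000/1001) = 16115099/6000 s.
Target frame: (16115099/6000) × (60000/1001) = 160990.

frame 160990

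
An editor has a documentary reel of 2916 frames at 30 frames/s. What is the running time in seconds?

97.2 seconds

Running time = 2916 / (30) = 97.2 s.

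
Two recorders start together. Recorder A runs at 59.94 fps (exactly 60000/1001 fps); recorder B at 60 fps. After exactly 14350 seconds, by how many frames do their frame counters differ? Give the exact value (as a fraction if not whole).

123000/143 frames

A emits 60000/1001 × 14350 = 123000000/143 frames; B emits 60 × 14350 = 861000.
Difference = 123000/143 frames (≈ 860.1399); B is ahead of A.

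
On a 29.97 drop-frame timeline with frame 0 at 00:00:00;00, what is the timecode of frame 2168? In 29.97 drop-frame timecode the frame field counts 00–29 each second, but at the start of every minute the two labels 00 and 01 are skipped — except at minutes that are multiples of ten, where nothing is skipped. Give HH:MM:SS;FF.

Ten DF minutes hold 17982 frames, so frame 2168 lies in block 0 (frames 0–17981) with 2168 frames into that block.
The block's first minute is 1800 frames and the rest 1798 each; 2168 frames reaches minute 1, so 0 × 18 + 1 × 2 = 2 labels have been skipped so far.
Adding those back, label number 2168 + 2 = 2170 at 30 labels/s is 72 s + 10 f = 0 h 1 min 12 s frame 10, i.e. 00:01:12;10.

00:01:12;10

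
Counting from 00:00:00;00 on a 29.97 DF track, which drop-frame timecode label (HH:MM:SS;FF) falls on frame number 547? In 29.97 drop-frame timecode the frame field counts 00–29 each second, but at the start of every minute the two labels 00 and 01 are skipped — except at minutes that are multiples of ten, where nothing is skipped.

Ten DF minutes hold 17982 frames, so frame 547 lies in block 0 (frames 0–17981) with 547 frames into that block.
The block's first minute is 1800 frames and the rest 1798 each; 547 frames reaches minute 0, so 0 × 18 + 0 × 2 = 0 labels have been skipped so far.
Adding those back, label number 547 + 0 = 547 at 30 labels/s is 18 s + 7 f = 0 h 0 min 18 s frame 7, i.e. 00:00:18;07.

00:00:18;07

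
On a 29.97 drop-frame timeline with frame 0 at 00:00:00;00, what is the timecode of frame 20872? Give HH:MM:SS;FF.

00:11:36;12

Each 10-minute DF block holds 10 × 60 × 30 − 9 × 2 = 17982 frames. 20872 ÷ 17982 → 1 full block, remainder 2890.
Within the partial block the first minute is 1800 frames and each further minute 1798, so 1 further minute boundary passed. Total skipped labels = 18 × 1 + 2 × 1 = 20.
Non-drop label index = 20872 + 20 = 20892; at 30 labels/s that is 00:11:36:12, i.e. DF 00:11:36;12.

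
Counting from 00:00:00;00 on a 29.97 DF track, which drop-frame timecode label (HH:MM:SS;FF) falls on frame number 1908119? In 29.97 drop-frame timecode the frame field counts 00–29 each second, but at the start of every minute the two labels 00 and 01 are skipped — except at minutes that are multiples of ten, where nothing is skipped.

17:41:07;19

Each 10-minute DF block holds 10 × 60 × 30 − 9 × 2 = 17982 frames. 1908119 ÷ 17982 → 106 full blocks, remainder 2027.
Within the partial block the first minute is 1800 frames and each further minute 1798, so 1 further minute boundary passed. Total skipped labels = 18 × 106 + 2 × 1 = 1910.
Non-drop label index = 1908119 + 1910 = 1910029; at 30 labels/s that is 17:41:07:19, i.e. DF 17:41:07;19.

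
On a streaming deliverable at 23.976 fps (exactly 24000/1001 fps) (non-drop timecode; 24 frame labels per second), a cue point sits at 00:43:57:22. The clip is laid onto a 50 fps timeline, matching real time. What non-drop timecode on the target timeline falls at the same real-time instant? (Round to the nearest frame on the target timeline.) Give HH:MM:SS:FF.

00:44:00:28

Source frame index: (0×3600 + 43×60 + 57) × 24 + 22 = 63310.
Real time: 63310 / (24000/1001) = 6337331/2400 s.
Target frame: (6337331/2400) × (50) = 6337331/48 ≈ 132027.729 → 132028.
At 50 labels/s: frame 132028 → 00:44:00:28.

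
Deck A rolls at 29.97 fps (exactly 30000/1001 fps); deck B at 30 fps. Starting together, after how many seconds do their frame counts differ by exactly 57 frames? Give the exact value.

1901.9 seconds

The gap grows by |30 − 30000/1001| = 30/1001 frames per second.
Time for a 57-frame gap: 57 ÷ (30/1001) = 1901.9 s.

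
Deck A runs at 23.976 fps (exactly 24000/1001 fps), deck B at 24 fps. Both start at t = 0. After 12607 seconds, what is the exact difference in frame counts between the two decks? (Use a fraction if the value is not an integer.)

A emits 24000/1001 × 12607 = 43224000/143 frames; B emits 24 × 12607 = 302568.
Difference = 43224/143 frames (≈ 302.2657); B is ahead of A.

43224/143 frames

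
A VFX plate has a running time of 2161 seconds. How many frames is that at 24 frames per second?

Frames = 2161 × 24 = 51864.

51864 frames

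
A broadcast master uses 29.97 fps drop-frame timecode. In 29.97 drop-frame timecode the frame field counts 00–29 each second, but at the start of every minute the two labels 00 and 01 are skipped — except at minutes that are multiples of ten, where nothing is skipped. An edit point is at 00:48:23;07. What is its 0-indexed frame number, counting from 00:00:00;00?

Complete 10-minute blocks: 4, each 17982 frames → 71928.
Remaining 8 whole minutes in the current block: 1800 + 7 × 1798 = 14386 frames.
Within the current minute: 23 × 30 + 7 − 2 = 695 (labels ;00/;01 skipped at this minute). Total = 71928 + 14386 + 695 = 87009.

87009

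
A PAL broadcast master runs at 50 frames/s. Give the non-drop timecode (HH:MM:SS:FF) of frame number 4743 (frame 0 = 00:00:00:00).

00:01:34:43

4743 ÷ 50 = 94 full seconds, remainder 43 frames.
94 s = 0 h 1 min 34 s.
Timecode: 00:01:34:43.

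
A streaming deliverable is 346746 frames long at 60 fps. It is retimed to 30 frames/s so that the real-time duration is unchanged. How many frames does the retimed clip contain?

173373 frames

Target frames = source frames × (target rate / source rate) = 346746 × (30)/(60) = 346746 × 1/2 = 173373.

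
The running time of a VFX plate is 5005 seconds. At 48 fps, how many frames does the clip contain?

Frames = 5005 × 48 = 240240.

240240 frames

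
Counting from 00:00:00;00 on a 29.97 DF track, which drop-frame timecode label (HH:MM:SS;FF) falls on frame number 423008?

03:55:14;12

Ten DF minutes hold 17982 frames, so frame 423008 lies in block 23 (frames 413586–431567) with 9422 frames into that block.
The block's first minute is 1800 frames and the rest 1798 each; 9422 frames reaches minute 5, so 23 × 18 + 5 × 2 = 424 labels have been skipped so far.
Adding those back, label number 423008 + 424 = 423432 at 30 labels/s is 14114 s + 12 f = 3 h 55 min 14 s frame 12, i.e. 03:55:14;12.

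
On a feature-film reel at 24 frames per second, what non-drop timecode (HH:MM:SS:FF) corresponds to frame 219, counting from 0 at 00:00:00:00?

00:00:09:03

219 ÷ 24 = 9 full seconds, remainder 3 frames.
9 s = 0 h 0 min 9 s.
Timecode: 00:00:09:03.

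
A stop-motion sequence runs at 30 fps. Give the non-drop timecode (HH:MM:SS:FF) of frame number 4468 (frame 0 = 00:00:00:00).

00:02:28:28

4468 ÷ 30 = 148 full seconds, remainder 28 frames.
148 s = 0 h 2 min 28 s.
Timecode: 00:02:28:28.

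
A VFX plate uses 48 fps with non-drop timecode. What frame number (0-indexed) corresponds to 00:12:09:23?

frame 35015

Total seconds to the label: (0 × 3600 + 12 × 60 + 9) = 729.
Frame index = 729 × 48 + 23 = 35015.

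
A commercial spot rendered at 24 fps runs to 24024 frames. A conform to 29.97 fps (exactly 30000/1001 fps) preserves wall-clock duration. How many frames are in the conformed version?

30000 frames

Target frames = source frames × (target rate / source rate) = 24024 × (30000/1001)/(24) = 24024 × 1250/1001 = 30000.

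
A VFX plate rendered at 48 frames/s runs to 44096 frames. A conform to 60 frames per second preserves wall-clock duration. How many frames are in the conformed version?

55120 frames

Target frames = source frames × (target rate / source rate) = 44096 × (60)/(48) = 44096 × 5/4 = 55120.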